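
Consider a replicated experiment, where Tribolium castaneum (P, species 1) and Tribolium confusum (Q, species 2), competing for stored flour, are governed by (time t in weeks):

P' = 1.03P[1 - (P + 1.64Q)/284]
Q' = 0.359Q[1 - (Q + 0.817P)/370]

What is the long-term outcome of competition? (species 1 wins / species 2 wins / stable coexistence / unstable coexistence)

Compare the nullcline intercepts: K1/α12 = 284/1.64 = 173 < K2 = 370; K2/α21 = 370/0.817 = 453 > K1 = 284.
Since the inequalities point opposite ways, species 2 can invade but species 1 cannot.

species 2 excludes species 1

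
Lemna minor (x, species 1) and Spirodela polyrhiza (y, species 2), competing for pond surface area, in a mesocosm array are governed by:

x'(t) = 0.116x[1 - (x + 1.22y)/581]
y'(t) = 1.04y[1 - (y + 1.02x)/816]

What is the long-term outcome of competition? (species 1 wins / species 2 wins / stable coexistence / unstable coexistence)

species 2 excludes species 1

Compare the nullcline intercepts: K1/α12 = 581/1.22 = 476 < K2 = 816; K2/α21 = 816/1.02 = 800 > K1 = 581.
Since the inequalities point opposite ways, species 2 can invade but species 1 cannot.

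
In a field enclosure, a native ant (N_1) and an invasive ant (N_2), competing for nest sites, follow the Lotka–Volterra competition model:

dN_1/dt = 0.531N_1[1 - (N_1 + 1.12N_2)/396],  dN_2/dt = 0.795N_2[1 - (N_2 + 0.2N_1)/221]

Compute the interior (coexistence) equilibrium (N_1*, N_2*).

N_1* ≈ 191, N_2* ≈ 183

Setting both brackets to zero gives the nullclines N_1 + 1.12N_2 = 396 and 0.2N_1 + N_2 = 221.
Substituting N_2 = 221 - 0.2N_1 into the first: N_1(1 - 1.12·0.2) = 396 - 1.12·221.
So N_1* = 148/0.776 = 191, and then N_2* = 221 - 0.2·191 = 183.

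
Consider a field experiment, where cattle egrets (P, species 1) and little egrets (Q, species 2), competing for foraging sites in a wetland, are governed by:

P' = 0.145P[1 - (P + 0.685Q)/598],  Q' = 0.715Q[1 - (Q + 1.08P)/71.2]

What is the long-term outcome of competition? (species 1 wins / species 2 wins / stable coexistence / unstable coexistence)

species 1 excludes species 2

Compare the nullcline intercepts: K1/α12 = 598/0.685 = 873 > K2 = 71.2; K2/α21 = 71.2/1.08 = 65.9 < K1 = 598.
Since the inequalities point opposite ways, species 1 can invade but species 2 cannot.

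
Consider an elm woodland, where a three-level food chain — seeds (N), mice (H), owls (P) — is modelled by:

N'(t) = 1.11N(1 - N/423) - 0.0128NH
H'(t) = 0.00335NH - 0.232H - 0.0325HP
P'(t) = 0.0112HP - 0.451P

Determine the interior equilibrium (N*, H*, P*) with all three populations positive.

N* ≈ 227, H* ≈ 40.3, P* ≈ 16.2

From dP/dt = 0: 0.0112H* = 0.451, so H* = 40.3.
From dN/dt = 0: 1.11(1 - N*/423) = 0.0128·40.3, giving N* = 423·(1 - 0.464) = 227.
From dH/dt = 0: 0.00335·227 - 0.232 = 0.0325P*, so P* = 0.527/0.0325 = 16.2.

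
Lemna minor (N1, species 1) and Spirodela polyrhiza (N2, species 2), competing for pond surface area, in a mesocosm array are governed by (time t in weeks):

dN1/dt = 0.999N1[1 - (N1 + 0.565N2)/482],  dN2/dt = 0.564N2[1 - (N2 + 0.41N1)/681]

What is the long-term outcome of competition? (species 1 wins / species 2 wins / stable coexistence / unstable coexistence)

Compare the nullcline intercepts: K1/α12 = 482/0.565 = 853 > K2 = 681; K2/α21 = 681/0.41 = 1660 > K1 = 482.
Since both inequalities hold, each species can invade when rare, so the interior equilibrium is stable.

stable coexistence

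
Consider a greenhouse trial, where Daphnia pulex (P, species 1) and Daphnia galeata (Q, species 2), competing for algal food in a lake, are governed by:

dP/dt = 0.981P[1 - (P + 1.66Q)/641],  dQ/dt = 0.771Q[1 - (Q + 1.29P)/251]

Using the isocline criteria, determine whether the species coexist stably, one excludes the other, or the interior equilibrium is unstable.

Compare the nullcline intercepts: K1/α12 = 641/1.66 = 386 > K2 = 251; K2/α21 = 251/1.29 = 195 < K1 = 641.
Since the inequalities point opposite ways, species 1 can invade but species 2 cannot.

species 1 excludes species 2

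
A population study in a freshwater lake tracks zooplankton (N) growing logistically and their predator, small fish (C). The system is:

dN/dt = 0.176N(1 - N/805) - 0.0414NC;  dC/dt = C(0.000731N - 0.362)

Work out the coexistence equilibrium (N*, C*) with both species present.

N* ≈ 495, C* ≈ 1.64

From dC/dt = 0 with C > 0: 0.000731N* = 0.362, so N* = 495.
Substitute into dN/dt = 0: 0.176(1 - 495/805) = 0.0414C*.
The bracket is 0.385, giving C* = 0.0677/0.0414 = 1.64.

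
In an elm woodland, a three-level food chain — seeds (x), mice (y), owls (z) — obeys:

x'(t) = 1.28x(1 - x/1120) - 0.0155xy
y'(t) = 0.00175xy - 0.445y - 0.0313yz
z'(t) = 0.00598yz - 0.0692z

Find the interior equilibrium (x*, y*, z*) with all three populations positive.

From dz/dt = 0: 0.00598y* = 0.0692, so y* = 11.6.
From dx/dt = 0: 1.28(1 - x*/1120) = 0.0155·11.6, giving x* = 1120·(1 - 0.14) = 963.
From dy/dt = 0: 0.00175·963 - 0.445 = 0.0313z*, so z* = 1.24/0.0313 = 39.6.

x* ≈ 963, y* ≈ 11.6, z* ≈ 39.6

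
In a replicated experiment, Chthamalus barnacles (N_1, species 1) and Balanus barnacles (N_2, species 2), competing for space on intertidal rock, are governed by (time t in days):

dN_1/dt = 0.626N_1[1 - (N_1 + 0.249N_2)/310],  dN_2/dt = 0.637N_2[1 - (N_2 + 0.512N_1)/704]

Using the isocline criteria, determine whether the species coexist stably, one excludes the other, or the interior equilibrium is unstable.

stable coexistence

Compare the nullcline intercepts: K1/α12 = 310/0.249 = 1240 > K2 = 704; K2/α21 = 704/0.512 = 1380 > K1 = 310.
Since both inequalities hold, each species can invade when rare, so the interior equilibrium is stable.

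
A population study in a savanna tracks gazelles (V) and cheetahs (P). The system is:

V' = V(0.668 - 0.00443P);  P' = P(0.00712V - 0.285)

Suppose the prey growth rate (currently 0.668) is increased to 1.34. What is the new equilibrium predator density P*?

At the interior fixed point, setting dV/dt = 0 with V > 0 fixes P* = (prey growth rate)/(VP coefficient) — independent of the other coefficients.
With the change, P* = 1.34/0.00443 = 302; it rises from 151.

P* ≈ 302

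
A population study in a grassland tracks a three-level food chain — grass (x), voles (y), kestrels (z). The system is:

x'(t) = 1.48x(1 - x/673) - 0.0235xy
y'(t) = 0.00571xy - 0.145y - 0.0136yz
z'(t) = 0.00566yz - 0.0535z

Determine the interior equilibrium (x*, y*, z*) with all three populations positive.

x* ≈ 572, y* ≈ 9.45, z* ≈ 229

From dz/dt = 0: 0.00566y* = 0.0535, so y* = 9.45.
From dx/dt = 0: 1.48(1 - x*/673) = 0.0235·9.45, giving x* = 673·(1 - 0.15) = 572.
From dy/dt = 0: 0.00571·572 - 0.145 = 0.0136z*, so z* = 3.12/0.0136 = 229.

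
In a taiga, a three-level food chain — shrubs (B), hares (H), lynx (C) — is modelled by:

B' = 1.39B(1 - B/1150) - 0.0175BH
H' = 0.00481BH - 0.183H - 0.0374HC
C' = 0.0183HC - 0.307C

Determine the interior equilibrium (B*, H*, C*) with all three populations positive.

B* ≈ 907, H* ≈ 16.8, C* ≈ 112

From dC/dt = 0: 0.0183H* = 0.307, so H* = 16.8.
From dB/dt = 0: 1.39(1 - B*/1150) = 0.0175·16.8, giving B* = 1150·(1 - 0.211) = 907.
From dH/dt = 0: 0.00481·907 - 0.183 = 0.0374C*, so C* = 4.18/0.0374 = 112.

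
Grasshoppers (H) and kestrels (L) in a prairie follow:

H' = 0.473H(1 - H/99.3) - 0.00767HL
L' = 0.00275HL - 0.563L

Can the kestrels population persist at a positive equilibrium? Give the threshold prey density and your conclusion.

The predator equation gives dL/dt > 0 only when H > 0.563/0.00275 = 205.
Without the predator, H → K = 99.3. Since 99.3 < 205, the predator cannot invade.

Threshold H = 205; K < 205, so no, the predator goes extinct.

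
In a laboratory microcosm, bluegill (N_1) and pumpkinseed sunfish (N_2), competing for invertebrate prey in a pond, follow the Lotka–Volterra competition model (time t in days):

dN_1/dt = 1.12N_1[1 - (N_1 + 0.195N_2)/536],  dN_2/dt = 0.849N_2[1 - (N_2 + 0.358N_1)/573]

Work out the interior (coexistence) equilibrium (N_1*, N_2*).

Setting both brackets to zero gives the nullclines N_1 + 0.195N_2 = 536 and 0.358N_1 + N_2 = 573.
Substituting N_2 = 573 - 0.358N_1 into the first: N_1(1 - 0.195·0.358) = 536 - 0.195·573.
So N_1* = 424/0.93 = 456, and then N_2* = 573 - 0.358·456 = 410.

N_1* ≈ 456, N_2* ≈ 410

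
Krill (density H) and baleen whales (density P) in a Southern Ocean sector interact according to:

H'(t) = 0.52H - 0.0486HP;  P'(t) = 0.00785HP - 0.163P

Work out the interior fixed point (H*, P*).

H* ≈ 20.8, P* ≈ 10.7

Set dP/dt = 0 with P > 0: 0.00785H - 0.163 = 0, so H* = 0.163/0.00785 = 20.8.
Set dH/dt = 0 with H > 0: 0.52 - 0.0486P = 0, so P* = 0.52/0.0486 = 10.7.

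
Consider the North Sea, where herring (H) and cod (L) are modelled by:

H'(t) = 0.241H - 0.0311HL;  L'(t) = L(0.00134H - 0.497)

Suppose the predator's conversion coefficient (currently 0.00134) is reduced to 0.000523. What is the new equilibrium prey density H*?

H* ≈ 950

At the interior fixed point, setting dL/dt = 0 with L > 0 fixes H* = (predator death rate)/(HL coefficient) — independent of the other coefficients.
With the change, H* = 0.497/0.000523 = 950; it rises from 371.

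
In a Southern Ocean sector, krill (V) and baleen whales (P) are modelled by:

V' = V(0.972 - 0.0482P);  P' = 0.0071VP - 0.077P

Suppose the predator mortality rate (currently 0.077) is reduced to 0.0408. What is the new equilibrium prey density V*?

At the interior fixed point, setting dP/dt = 0 with P > 0 fixes V* = (predator death rate)/(VP coefficient) — independent of the other coefficients.
With the change, V* = 0.0408/0.0071 = 5.75; it falls from 10.8.

V* ≈ 5.75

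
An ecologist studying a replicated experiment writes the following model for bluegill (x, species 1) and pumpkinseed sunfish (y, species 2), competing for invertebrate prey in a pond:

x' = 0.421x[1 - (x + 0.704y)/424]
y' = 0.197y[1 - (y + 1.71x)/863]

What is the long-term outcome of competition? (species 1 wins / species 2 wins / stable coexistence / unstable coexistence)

species 2 excludes species 1

Compare the nullcline intercepts: K1/α12 = 424/0.704 = 602 < K2 = 863; K2/α21 = 863/1.71 = 505 > K1 = 424.
Since the inequalities point opposite ways, species 2 can invade but species 1 cannot.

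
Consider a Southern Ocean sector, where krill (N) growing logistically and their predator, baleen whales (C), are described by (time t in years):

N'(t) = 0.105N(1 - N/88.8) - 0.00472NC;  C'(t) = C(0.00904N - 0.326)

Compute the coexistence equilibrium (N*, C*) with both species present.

From dC/dt = 0 with C > 0: 0.00904N* = 0.326, so N* = 36.1.
Substitute into dN/dt = 0: 0.105(1 - 36.1/88.8) = 0.00472C*.
The bracket is 0.594, giving C* = 0.0624/0.00472 = 13.2.

N* ≈ 36.1, C* ≈ 13.2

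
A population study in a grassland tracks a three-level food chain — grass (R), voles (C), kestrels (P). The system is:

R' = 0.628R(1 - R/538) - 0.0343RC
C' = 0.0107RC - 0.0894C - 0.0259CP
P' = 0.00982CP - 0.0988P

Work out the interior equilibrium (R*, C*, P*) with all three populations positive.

R* ≈ 242, C* ≈ 10.1, P* ≈ 96.7

From dP/dt = 0: 0.00982C* = 0.0988, so C* = 10.1.
From dR/dt = 0: 0.628(1 - R*/538) = 0.0343·10.1, giving R* = 538·(1 - 0.55) = 242.
From dC/dt = 0: 0.0107·242 - 0.0894 = 0.0259P*, so P* = 2.5/0.0259 = 96.7.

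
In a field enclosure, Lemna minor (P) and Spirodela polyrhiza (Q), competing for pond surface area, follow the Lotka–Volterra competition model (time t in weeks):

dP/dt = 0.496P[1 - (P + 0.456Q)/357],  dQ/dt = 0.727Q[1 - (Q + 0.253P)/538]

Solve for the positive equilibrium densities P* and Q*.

Setting both brackets to zero gives the nullclines P + 0.456Q = 357 and 0.253P + Q = 538.
Substituting Q = 538 - 0.253P into the first: P(1 - 0.456·0.253) = 357 - 0.456·538.
So P* = 112/0.885 = 126, and then Q* = 538 - 0.253·126 = 506.

P* ≈ 126, Q* ≈ 506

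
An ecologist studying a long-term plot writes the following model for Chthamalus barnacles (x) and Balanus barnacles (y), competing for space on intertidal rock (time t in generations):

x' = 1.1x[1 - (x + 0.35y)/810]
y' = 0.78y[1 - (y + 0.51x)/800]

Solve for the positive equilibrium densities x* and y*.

Setting both brackets to zero gives the nullclines x + 0.35y = 810 and 0.51x + y = 800.
Substituting y = 800 - 0.51x into the first: x(1 - 0.35·0.51) = 810 - 0.35·800.
So x* = 530/0.822 = 645, and then y* = 800 - 0.51·645 = 471.

x* ≈ 645, y* ≈ 471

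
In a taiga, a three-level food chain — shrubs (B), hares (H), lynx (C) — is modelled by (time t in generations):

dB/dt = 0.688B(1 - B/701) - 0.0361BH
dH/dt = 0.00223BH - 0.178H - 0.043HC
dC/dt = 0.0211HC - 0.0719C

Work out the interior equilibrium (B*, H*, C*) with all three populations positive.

From dC/dt = 0: 0.0211H* = 0.0719, so H* = 3.41.
From dB/dt = 0: 0.688(1 - B*/701) = 0.0361·3.41, giving B* = 701·(1 - 0.179) = 576.
From dH/dt = 0: 0.00223·576 - 0.178 = 0.043C*, so C* = 1.11/0.043 = 25.7.

B* ≈ 576, H* ≈ 3.41, C* ≈ 25.7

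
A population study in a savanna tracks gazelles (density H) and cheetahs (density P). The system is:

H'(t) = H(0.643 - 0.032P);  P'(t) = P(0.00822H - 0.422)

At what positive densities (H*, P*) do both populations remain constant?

H* ≈ 51.3, P* ≈ 20.1

Set dP/dt = 0 with P > 0: 0.00822H - 0.422 = 0, so H* = 0.422/0.00822 = 51.3.
Set dH/dt = 0 with H > 0: 0.643 - 0.032P = 0, so P* = 0.643/0.032 = 20.1.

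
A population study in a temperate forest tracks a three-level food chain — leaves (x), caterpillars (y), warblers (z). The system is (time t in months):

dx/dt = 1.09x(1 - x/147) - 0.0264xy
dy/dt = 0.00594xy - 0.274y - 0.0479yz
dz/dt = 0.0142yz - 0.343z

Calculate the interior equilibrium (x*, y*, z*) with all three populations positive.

x* ≈ 61, y* ≈ 24.2, z* ≈ 1.84

From dz/dt = 0: 0.0142y* = 0.343, so y* = 24.2.
From dx/dt = 0: 1.09(1 - x*/147) = 0.0264·24.2, giving x* = 147·(1 - 0.585) = 61.
From dy/dt = 0: 0.00594·61 - 0.274 = 0.0479z*, so z* = 0.0883/0.0479 = 1.84.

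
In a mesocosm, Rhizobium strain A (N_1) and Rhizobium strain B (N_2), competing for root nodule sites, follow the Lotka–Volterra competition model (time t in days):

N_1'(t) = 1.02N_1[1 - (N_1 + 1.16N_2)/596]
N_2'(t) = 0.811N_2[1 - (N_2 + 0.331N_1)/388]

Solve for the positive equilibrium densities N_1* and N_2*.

N_1* ≈ 237, N_2* ≈ 310

Setting both brackets to zero gives the nullclines N_1 + 1.16N_2 = 596 and 0.331N_1 + N_2 = 388.
Substituting N_2 = 388 - 0.331N_1 into the first: N_1(1 - 1.16·0.331) = 596 - 1.16·388.
So N_1* = 146/0.616 = 237, and then N_2* = 388 - 0.331·237 = 310.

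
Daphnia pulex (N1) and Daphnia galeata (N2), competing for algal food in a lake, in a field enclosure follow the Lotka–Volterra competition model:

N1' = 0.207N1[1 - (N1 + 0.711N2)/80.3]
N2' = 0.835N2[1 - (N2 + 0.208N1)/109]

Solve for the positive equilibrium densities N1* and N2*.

N1* ≈ 3.29, N2* ≈ 108

Setting both brackets to zero gives the nullclines N1 + 0.711N2 = 80.3 and 0.208N1 + N2 = 109.
Substituting N2 = 109 - 0.208N1 into the first: N1(1 - 0.711·0.208) = 80.3 - 0.711·109.
So N1* = 2.8/0.852 = 3.29, and then N2* = 109 - 0.208·3.29 = 108.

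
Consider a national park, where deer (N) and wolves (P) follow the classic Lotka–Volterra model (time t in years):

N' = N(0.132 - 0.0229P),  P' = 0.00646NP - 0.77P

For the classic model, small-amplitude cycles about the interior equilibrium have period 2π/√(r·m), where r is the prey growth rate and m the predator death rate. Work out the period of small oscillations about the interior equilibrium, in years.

Here r = 0.132 and m = 0.77, so r·m = 0.102.
ω = √0.102 = 0.319 per year, hence T = 2π/ω ≈ 19.7 years.

T ≈ 19.7 years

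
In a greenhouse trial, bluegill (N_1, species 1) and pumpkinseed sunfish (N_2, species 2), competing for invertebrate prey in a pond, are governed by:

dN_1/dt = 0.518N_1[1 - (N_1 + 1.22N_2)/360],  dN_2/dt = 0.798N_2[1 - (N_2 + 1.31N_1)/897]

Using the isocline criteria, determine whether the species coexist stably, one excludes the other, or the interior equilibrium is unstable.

Compare the nullcline intercepts: K1/α12 = 360/1.22 = 295 < K2 = 897; K2/α21 = 897/1.31 = 685 > K1 = 360.
Since the inequalities point opposite ways, species 2 can invade but species 1 cannot.

species 2 excludes species 1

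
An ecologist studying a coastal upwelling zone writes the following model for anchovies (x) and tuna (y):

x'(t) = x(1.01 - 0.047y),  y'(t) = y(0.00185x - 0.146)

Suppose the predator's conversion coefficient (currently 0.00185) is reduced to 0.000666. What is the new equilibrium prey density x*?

x* ≈ 219

At the interior fixed point, setting dy/dt = 0 with y > 0 fixes x* = (predator death rate)/(xy coefficient) — independent of the other coefficients.
With the change, x* = 0.146/0.000666 = 219; it rises from 78.9.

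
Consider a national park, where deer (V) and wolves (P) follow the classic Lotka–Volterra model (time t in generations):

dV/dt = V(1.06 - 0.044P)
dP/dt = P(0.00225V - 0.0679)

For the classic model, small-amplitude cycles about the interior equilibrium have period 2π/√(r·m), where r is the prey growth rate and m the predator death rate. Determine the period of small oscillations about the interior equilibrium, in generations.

T ≈ 23.4 generations

Here r = 1.06 and m = 0.0679, so r·m = 0.072.
ω = √0.072 = 0.268 per generation, hence T = 2π/ω ≈ 23.4 generations.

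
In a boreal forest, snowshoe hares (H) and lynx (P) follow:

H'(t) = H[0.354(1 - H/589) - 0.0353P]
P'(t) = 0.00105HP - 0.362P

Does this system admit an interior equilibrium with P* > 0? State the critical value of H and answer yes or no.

Threshold H = 345; K > 345, so yes, the predator persists.

The predator equation gives dP/dt > 0 only when H > 0.362/0.00105 = 345.
Without the predator, H → K = 589. Since 589 > 345, the predator can invade and persist.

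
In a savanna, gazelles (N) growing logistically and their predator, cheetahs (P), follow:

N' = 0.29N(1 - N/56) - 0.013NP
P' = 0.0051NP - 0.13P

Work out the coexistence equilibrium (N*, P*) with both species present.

N* ≈ 25.5, P* ≈ 12.2

From dP/dt = 0 with P > 0: 0.0051N* = 0.13, so N* = 25.5.
Substitute into dN/dt = 0: 0.29(1 - 25.5/56) = 0.013P*.
The bracket is 0.545, giving P* = 0.158/0.013 = 12.2.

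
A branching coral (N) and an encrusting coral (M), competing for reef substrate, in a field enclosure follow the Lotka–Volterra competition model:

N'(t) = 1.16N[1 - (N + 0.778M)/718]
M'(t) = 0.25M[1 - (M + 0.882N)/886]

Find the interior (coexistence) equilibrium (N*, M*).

Setting both brackets to zero gives the nullclines N + 0.778M = 718 and 0.882N + M = 886.
Substituting M = 886 - 0.882N into the first: N(1 - 0.778·0.882) = 718 - 0.778·886.
So N* = 28.7/0.314 = 91.4, and then M* = 886 - 0.882·91.4 = 805.

N* ≈ 91.4, M* ≈ 805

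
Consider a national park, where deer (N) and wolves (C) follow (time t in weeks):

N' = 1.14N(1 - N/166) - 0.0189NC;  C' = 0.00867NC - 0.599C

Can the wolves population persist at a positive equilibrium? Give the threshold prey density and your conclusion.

The predator equation gives dC/dt > 0 only when N > 0.599/0.00867 = 69.1.
Without the predator, N → K = 166. Since 166 > 69.1, the predator can invade and persist.

Threshold N = 69.1; K > 69.1, so yes, the predator persists.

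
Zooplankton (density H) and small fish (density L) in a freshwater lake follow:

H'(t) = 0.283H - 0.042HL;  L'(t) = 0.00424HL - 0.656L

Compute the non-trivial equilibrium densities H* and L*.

H* ≈ 155, L* ≈ 6.74

Set dL/dt = 0 with L > 0: 0.00424H - 0.656 = 0, so H* = 0.656/0.00424 = 155.
Set dH/dt = 0 with H > 0: 0.283 - 0.042L = 0, so L* = 0.283/0.042 = 6.74.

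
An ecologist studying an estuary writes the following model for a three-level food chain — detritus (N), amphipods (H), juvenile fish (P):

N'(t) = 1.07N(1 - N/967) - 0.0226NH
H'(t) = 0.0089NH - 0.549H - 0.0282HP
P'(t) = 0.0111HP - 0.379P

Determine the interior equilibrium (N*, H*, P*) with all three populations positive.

N* ≈ 270, H* ≈ 34.1, P* ≈ 65.6

From dP/dt = 0: 0.0111H* = 0.379, so H* = 34.1.
From dN/dt = 0: 1.07(1 - N*/967) = 0.0226·34.1, giving N* = 967·(1 - 0.721) = 270.
From dH/dt = 0: 0.0089·270 - 0.549 = 0.0282P*, so P* = 1.85/0.0282 = 65.6.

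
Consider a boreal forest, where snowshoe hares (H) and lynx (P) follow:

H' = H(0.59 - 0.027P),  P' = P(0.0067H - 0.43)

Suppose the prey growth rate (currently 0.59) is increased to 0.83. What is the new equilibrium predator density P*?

At the interior fixed point, setting dH/dt = 0 with H > 0 fixes P* = (prey growth rate)/(HP coefficient) — independent of the other coefficients.
With the change, P* = 0.83/0.027 = 30.7; it rises from 21.9.

P* ≈ 30.7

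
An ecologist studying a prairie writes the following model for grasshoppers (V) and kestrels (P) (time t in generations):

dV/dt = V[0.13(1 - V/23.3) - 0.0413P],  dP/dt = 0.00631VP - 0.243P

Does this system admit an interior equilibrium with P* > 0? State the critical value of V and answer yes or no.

The predator equation gives dP/dt > 0 only when V > 0.243/0.00631 = 38.5.
Without the predator, V → K = 23.3. Since 23.3 < 38.5, the predator cannot invade.

Threshold V = 38.5; K < 38.5, so no, the predator goes extinct.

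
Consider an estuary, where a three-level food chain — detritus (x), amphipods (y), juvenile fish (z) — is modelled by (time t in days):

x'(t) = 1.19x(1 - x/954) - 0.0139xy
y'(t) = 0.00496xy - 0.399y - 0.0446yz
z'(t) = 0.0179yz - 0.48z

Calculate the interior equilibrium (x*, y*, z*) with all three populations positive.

From dz/dt = 0: 0.0179y* = 0.48, so y* = 26.8.
From dx/dt = 0: 1.19(1 - x*/954) = 0.0139·26.8, giving x* = 954·(1 - 0.313) = 655.
From dy/dt = 0: 0.00496·655 - 0.399 = 0.0446z*, so z* = 2.85/0.0446 = 63.9.

x* ≈ 655, y* ≈ 26.8, z* ≈ 63.9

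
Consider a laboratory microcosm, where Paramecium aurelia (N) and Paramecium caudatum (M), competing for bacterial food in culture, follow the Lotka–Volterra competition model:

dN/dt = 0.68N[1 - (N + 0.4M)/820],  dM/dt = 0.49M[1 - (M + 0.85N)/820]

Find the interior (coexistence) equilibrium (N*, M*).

Setting both brackets to zero gives the nullclines N + 0.4M = 820 and 0.85N + M = 820.
Substituting M = 820 - 0.85N into the first: N(1 - 0.4·0.85) = 820 - 0.4·820.
So N* = 492/0.66 = 745, and then M* = 820 - 0.85·745 = 186.

N* ≈ 745, M* ≈ 186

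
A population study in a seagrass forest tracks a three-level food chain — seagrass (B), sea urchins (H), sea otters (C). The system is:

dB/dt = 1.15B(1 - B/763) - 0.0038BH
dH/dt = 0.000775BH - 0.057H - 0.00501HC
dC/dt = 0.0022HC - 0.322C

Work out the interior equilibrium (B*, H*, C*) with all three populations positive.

From dC/dt = 0: 0.0022H* = 0.322, so H* = 146.
From dB/dt = 0: 1.15(1 - B*/763) = 0.0038·146, giving B* = 763·(1 - 0.484) = 394.
From dH/dt = 0: 0.000775·394 - 0.057 = 0.00501C*, so C* = 0.248/0.00501 = 49.6.

B* ≈ 394, H* ≈ 146, C* ≈ 49.6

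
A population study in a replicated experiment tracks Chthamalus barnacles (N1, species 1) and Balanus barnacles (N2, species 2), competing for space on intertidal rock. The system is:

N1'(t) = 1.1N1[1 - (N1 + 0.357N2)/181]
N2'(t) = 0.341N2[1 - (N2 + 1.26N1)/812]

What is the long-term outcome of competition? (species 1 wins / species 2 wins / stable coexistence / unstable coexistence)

species 2 excludes species 1

Compare the nullcline intercepts: K1/α12 = 181/0.357 = 507 < K2 = 812; K2/α21 = 812/1.26 = 644 > K1 = 181.
Since the inequalities point opposite ways, species 2 can invade but species 1 cannot.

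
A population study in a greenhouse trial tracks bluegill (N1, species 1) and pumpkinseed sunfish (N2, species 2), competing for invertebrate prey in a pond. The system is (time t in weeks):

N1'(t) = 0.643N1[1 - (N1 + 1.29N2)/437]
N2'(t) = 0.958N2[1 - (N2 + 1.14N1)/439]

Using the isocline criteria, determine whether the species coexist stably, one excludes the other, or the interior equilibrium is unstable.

Compare the nullcline intercepts: K1/α12 = 437/1.29 = 339 < K2 = 439; K2/α21 = 439/1.14 = 385 < K1 = 437.
Since both are reversed, neither can invade when rare; the interior point is a saddle.

unstable coexistence (outcome depends on initial conditions)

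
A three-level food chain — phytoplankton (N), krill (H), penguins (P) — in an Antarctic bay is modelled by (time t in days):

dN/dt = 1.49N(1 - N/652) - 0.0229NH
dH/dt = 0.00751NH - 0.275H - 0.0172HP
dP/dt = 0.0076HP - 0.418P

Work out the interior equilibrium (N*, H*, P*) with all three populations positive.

From dP/dt = 0: 0.0076H* = 0.418, so H* = 55.
From dN/dt = 0: 1.49(1 - N*/652) = 0.0229·55, giving N* = 652·(1 - 0.845) = 101.
From dH/dt = 0: 0.00751·101 - 0.275 = 0.0172P*, so P* = 0.482/0.0172 = 28.1.

N* ≈ 101, H* ≈ 55, P* ≈ 28.1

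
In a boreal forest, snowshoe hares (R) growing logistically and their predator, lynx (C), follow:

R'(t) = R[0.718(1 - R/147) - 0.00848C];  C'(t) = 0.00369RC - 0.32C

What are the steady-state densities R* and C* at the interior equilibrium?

From dC/dt = 0 with C > 0: 0.00369R* = 0.32, so R* = 86.7.
Substitute into dR/dt = 0: 0.718(1 - 86.7/147) = 0.00848C*.
The bracket is 0.41, giving C* = 0.294/0.00848 = 34.7.

R* ≈ 86.7, C* ≈ 34.7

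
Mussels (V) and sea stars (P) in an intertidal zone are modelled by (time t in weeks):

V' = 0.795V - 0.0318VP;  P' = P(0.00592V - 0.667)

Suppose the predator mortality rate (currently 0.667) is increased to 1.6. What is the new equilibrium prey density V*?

V* ≈ 270

At the interior fixed point, setting dP/dt = 0 with P > 0 fixes V* = (predator death rate)/(VP coefficient) — independent of the other coefficients.
With the change, V* = 1.6/0.00592 = 270; it rises from 113.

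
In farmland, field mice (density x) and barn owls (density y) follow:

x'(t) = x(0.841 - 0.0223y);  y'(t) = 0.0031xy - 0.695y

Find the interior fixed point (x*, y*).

Set dy/dt = 0 with y > 0: 0.0031x - 0.695 = 0, so x* = 0.695/0.0031 = 224.
Set dx/dt = 0 with x > 0: 0.841 - 0.0223y = 0, so y* = 0.841/0.0223 = 37.7.

x* ≈ 224, y* ≈ 37.7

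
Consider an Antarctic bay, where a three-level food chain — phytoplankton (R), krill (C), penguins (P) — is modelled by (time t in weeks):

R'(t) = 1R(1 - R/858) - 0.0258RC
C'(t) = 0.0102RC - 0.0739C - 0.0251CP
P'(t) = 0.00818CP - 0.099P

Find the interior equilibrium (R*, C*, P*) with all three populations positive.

From dP/dt = 0: 0.00818C* = 0.099, so C* = 12.1.
From dR/dt = 0: 1(1 - R*/858) = 0.0258·12.1, giving R* = 858·(1 - 0.312) = 590.
From dC/dt = 0: 0.0102·590 - 0.0739 = 0.0251P*, so P* = 5.95/0.0251 = 237.

R* ≈ 590, C* ≈ 12.1, P* ≈ 237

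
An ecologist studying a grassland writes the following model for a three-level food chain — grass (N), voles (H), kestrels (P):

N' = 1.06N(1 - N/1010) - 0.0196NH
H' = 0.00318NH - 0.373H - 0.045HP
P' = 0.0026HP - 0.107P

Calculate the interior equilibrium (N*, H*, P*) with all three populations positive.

From dP/dt = 0: 0.0026H* = 0.107, so H* = 41.2.
From dN/dt = 0: 1.06(1 - N*/1010) = 0.0196·41.2, giving N* = 1010·(1 - 0.761) = 241.
From dH/dt = 0: 0.00318·241 - 0.373 = 0.045P*, so P* = 0.395/0.045 = 8.77.

N* ≈ 241, H* ≈ 41.2, P* ≈ 8.77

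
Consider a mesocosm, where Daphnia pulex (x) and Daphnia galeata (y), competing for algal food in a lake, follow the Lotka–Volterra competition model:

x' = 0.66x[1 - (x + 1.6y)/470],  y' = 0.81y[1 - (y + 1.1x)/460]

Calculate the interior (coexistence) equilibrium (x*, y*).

x* ≈ 350, y* ≈ 75

Setting both brackets to zero gives the nullclines x + 1.6y = 470 and 1.1x + y = 460.
Substituting y = 460 - 1.1x into the first: x(1 - 1.6·1.1) = 470 - 1.6·460.
So x* = -266/-0.76 = 350, and then y* = 460 - 1.1·350 = 75.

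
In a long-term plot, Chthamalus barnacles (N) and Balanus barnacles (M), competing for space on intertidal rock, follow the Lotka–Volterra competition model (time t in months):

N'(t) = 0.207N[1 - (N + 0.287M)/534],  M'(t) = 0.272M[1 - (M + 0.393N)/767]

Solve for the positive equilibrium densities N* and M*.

N* ≈ 354, M* ≈ 628

Setting both brackets to zero gives the nullclines N + 0.287M = 534 and 0.393N + M = 767.
Substituting M = 767 - 0.393N into the first: N(1 - 0.287·0.393) = 534 - 0.287·767.
So N* = 314/0.887 = 354, and then M* = 767 - 0.393·354 = 628.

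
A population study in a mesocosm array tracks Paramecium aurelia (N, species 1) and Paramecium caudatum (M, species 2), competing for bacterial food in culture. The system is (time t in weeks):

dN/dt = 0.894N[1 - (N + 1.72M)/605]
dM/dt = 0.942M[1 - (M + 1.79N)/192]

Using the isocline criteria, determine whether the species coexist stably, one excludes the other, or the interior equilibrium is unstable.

Compare the nullcline intercepts: K1/α12 = 605/1.72 = 352 > K2 = 192; K2/α21 = 192/1.79 = 107 < K1 = 605.
Since the inequalities point opposite ways, species 1 can invade but species 2 cannot.

species 1 excludes species 2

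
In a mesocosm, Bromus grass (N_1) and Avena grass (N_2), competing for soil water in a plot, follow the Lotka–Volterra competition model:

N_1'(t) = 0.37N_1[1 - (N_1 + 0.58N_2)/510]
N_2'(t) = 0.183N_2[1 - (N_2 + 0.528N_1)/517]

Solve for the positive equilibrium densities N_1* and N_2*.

Setting both brackets to zero gives the nullclines N_1 + 0.58N_2 = 510 and 0.528N_1 + N_2 = 517.
Substituting N_2 = 517 - 0.528N_1 into the first: N_1(1 - 0.58·0.528) = 510 - 0.58·517.
So N_1* = 210/0.694 = 303, and then N_2* = 517 - 0.528·303 = 357.

N_1* ≈ 303, N_2* ≈ 357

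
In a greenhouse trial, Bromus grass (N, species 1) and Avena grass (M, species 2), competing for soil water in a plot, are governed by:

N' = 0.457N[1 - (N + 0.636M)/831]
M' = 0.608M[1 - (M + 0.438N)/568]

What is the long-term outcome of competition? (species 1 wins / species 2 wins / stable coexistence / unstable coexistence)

Compare the nullcline intercepts: K1/α12 = 831/0.636 = 1310 > K2 = 568; K2/α21 = 568/0.438 = 1300 > K1 = 831.
Since both inequalities hold, each species can invade when rare, so the interior equilibrium is stable.

stable coexistence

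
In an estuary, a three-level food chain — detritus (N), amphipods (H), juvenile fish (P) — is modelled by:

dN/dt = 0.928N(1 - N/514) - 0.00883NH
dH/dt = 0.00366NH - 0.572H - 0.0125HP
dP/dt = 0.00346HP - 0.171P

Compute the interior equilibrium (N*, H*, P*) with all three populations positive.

N* ≈ 272, H* ≈ 49.4, P* ≈ 34

From dP/dt = 0: 0.00346H* = 0.171, so H* = 49.4.
From dN/dt = 0: 0.928(1 - N*/514) = 0.00883·49.4, giving N* = 514·(1 - 0.47) = 272.
From dH/dt = 0: 0.00366·272 - 0.572 = 0.0125P*, so P* = 0.425/0.0125 = 34.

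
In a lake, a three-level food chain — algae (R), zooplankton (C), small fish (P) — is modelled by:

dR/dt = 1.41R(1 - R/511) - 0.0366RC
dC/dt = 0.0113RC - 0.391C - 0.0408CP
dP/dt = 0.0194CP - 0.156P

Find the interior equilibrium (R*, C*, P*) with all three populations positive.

From dP/dt = 0: 0.0194C* = 0.156, so C* = 8.04.
From dR/dt = 0: 1.41(1 - R*/511) = 0.0366·8.04, giving R* = 511·(1 - 0.209) = 404.
From dC/dt = 0: 0.0113·404 - 0.391 = 0.0408P*, so P* = 4.18/0.0408 = 102.

R* ≈ 404, C* ≈ 8.04, P* ≈ 102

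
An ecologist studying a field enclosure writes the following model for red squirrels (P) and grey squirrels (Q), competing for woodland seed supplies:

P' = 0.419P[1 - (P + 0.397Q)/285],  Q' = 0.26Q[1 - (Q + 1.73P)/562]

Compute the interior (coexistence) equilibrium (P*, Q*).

Setting both brackets to zero gives the nullclines P + 0.397Q = 285 and 1.73P + Q = 562.
Substituting Q = 562 - 1.73P into the first: P(1 - 0.397·1.73) = 285 - 0.397·562.
So P* = 61.9/0.313 = 198, and then Q* = 562 - 1.73·198 = 220.

P* ≈ 198, Q* ≈ 220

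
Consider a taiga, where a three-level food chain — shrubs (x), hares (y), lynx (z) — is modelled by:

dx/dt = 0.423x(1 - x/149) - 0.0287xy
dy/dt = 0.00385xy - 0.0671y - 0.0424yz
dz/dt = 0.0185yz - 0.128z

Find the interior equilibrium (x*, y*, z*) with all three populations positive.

x* ≈ 79.1, y* ≈ 6.92, z* ≈ 5.6

From dz/dt = 0: 0.0185y* = 0.128, so y* = 6.92.
From dx/dt = 0: 0.423(1 - x*/149) = 0.0287·6.92, giving x* = 149·(1 - 0.469) = 79.1.
From dy/dt = 0: 0.00385·79.1 - 0.0671 = 0.0424z*, so z* = 0.237/0.0424 = 5.6.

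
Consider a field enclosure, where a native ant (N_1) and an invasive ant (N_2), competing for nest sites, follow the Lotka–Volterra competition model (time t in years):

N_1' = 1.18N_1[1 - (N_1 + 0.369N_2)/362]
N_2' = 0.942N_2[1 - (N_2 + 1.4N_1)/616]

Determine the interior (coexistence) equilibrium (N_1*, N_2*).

Setting both brackets to zero gives the nullclines N_1 + 0.369N_2 = 362 and 1.4N_1 + N_2 = 616.
Substituting N_2 = 616 - 1.4N_1 into the first: N_1(1 - 0.369·1.4) = 362 - 0.369·616.
So N_1* = 135/0.483 = 279, and then N_2* = 616 - 1.4·279 = 226.

N_1* ≈ 279, N_2* ≈ 226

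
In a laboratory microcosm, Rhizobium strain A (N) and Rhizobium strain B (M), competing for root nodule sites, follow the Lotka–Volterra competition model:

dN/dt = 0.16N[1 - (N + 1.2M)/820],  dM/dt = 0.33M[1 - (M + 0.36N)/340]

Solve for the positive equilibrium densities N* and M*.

N* ≈ 725, M* ≈ 78.9

Setting both brackets to zero gives the nullclines N + 1.2M = 820 and 0.36N + M = 340.
Substituting M = 340 - 0.36N into the first: N(1 - 1.2·0.36) = 820 - 1.2·340.
So N* = 412/0.568 = 725, and then M* = 340 - 0.36·725 = 78.9.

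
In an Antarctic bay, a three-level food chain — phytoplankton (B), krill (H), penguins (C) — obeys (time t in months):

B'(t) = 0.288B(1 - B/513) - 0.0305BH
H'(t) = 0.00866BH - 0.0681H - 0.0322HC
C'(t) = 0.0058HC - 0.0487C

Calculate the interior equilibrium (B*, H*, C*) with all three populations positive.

B* ≈ 56.8, H* ≈ 8.4, C* ≈ 13.2

From dC/dt = 0: 0.0058H* = 0.0487, so H* = 8.4.
From dB/dt = 0: 0.288(1 - B*/513) = 0.0305·8.4, giving B* = 513·(1 - 0.889) = 56.8.
From dH/dt = 0: 0.00866·56.8 - 0.0681 = 0.0322C*, so C* = 0.424/0.0322 = 13.2.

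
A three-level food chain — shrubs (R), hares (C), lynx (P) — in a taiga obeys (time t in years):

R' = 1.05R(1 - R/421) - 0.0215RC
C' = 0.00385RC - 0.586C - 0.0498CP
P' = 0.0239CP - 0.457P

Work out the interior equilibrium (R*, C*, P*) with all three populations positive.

R* ≈ 256, C* ≈ 19.1, P* ≈ 8.04

From dP/dt = 0: 0.0239C* = 0.457, so C* = 19.1.
From dR/dt = 0: 1.05(1 - R*/421) = 0.0215·19.1, giving R* = 421·(1 - 0.392) = 256.
From dC/dt = 0: 0.00385·256 - 0.586 = 0.0498P*, so P* = 0.4/0.0498 = 8.04.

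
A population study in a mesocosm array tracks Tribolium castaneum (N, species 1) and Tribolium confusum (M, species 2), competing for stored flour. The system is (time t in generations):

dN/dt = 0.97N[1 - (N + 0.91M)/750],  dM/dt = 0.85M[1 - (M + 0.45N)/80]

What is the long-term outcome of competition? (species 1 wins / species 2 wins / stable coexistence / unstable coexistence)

species 1 excludes species 2

Compare the nullcline intercepts: K1/α12 = 750/0.91 = 824 > K2 = 80; K2/α21 = 80/0.45 = 178 < K1 = 750.
Since the inequalities point opposite ways, species 1 can invade but species 2 cannot.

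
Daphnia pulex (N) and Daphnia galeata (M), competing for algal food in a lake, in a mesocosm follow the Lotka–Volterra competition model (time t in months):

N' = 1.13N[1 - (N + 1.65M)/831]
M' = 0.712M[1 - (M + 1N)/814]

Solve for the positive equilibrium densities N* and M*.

Setting both brackets to zero gives the nullclines N + 1.65M = 831 and 1N + M = 814.
Substituting M = 814 - 1N into the first: N(1 - 1.65·1) = 831 - 1.65·814.
So N* = -512/-0.65 = 788, and then M* = 814 - 1·788 = 26.2.

N* ≈ 788, M* ≈ 26.2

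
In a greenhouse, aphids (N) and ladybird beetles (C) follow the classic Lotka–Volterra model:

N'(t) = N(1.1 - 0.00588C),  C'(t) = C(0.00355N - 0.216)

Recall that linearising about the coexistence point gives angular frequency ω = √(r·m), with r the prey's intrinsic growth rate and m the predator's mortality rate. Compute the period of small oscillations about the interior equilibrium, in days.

Here r = 1.1 and m = 0.216, so r·m = 0.238.
ω = √0.238 = 0.487 per day, hence T = 2π/ω ≈ 12.9 days.

T ≈ 12.9 days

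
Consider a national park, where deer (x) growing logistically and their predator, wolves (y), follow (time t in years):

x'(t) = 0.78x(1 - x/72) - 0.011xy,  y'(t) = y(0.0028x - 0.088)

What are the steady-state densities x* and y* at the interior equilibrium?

From dy/dt = 0 with y > 0: 0.0028x* = 0.088, so x* = 31.4.
Substitute into dx/dt = 0: 0.78(1 - 31.4/72) = 0.011y*.
The bracket is 0.563, giving y* = 0.44/0.011 = 40.

x* ≈ 31.4, y* ≈ 40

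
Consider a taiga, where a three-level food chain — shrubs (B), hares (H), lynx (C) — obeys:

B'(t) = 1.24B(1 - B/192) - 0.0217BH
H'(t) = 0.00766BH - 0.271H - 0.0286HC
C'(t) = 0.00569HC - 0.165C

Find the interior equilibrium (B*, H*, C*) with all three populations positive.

From dC/dt = 0: 0.00569H* = 0.165, so H* = 29.
From dB/dt = 0: 1.24(1 - B*/192) = 0.0217·29, giving B* = 192·(1 - 0.507) = 94.6.
From dH/dt = 0: 0.00766·94.6 - 0.271 = 0.0286C*, so C* = 0.453/0.0286 = 15.9.

B* ≈ 94.6, H* ≈ 29, C* ≈ 15.9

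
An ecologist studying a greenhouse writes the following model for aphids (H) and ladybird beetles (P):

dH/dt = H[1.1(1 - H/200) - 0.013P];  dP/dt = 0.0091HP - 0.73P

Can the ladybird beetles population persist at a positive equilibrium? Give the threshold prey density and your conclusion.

Threshold H = 80.2; K > 80.2, so yes, the predator persists.

The predator equation gives dP/dt > 0 only when H > 0.73/0.0091 = 80.2.
Without the predator, H → K = 200. Since 200 > 80.2, the predator can invade and persist.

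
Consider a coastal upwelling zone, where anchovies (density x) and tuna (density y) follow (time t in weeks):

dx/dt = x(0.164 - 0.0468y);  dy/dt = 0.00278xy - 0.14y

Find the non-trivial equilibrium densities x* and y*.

Set dy/dt = 0 with y > 0: 0.00278x - 0.14 = 0, so x* = 0.14/0.00278 = 50.4.
Set dx/dt = 0 with x > 0: 0.164 - 0.0468y = 0, so y* = 0.164/0.0468 = 3.5.

x* ≈ 50.4, y* ≈ 3.5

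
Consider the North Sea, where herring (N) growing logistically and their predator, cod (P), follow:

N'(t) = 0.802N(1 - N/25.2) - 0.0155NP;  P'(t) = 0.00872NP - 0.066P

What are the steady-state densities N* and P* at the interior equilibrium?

From dP/dt = 0 with P > 0: 0.00872N* = 0.066, so N* = 7.57.
Substitute into dN/dt = 0: 0.802(1 - 7.57/25.2) = 0.0155P*.
The bracket is 0.7, giving P* = 0.561/0.0155 = 36.2.

N* ≈ 7.57, P* ≈ 36.2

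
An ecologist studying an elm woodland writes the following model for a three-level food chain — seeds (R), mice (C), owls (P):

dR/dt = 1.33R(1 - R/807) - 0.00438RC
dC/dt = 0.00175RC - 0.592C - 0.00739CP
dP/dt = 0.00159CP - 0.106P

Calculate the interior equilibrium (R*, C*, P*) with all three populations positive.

R* ≈ 630, C* ≈ 66.7, P* ≈ 69

From dP/dt = 0: 0.00159C* = 0.106, so C* = 66.7.
From dR/dt = 0: 1.33(1 - R*/807) = 0.00438·66.7, giving R* = 807·(1 - 0.22) = 630.
From dC/dt = 0: 0.00175·630 - 0.592 = 0.00739P*, so P* = 0.51/0.00739 = 69.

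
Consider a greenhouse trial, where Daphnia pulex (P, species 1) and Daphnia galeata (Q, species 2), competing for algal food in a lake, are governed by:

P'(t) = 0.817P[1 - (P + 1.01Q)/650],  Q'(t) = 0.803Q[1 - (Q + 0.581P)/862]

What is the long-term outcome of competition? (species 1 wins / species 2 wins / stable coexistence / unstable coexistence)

species 2 excludes species 1

Compare the nullcline intercepts: K1/α12 = 650/1.01 = 644 < K2 = 862; K2/α21 = 862/0.581 = 1480 > K1 = 650.
Since the inequalities point opposite ways, species 2 can invade but species 1 cannot.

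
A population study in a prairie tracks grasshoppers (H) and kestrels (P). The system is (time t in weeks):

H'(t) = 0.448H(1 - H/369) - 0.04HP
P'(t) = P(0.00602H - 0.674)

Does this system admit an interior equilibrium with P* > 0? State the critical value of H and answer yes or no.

The predator equation gives dP/dt > 0 only when H > 0.674/0.00602 = 112.
Without the predator, H → K = 369. Since 369 > 112, the predator can invade and persist.

Threshold H = 112; K > 112, so yes, the predator persists.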